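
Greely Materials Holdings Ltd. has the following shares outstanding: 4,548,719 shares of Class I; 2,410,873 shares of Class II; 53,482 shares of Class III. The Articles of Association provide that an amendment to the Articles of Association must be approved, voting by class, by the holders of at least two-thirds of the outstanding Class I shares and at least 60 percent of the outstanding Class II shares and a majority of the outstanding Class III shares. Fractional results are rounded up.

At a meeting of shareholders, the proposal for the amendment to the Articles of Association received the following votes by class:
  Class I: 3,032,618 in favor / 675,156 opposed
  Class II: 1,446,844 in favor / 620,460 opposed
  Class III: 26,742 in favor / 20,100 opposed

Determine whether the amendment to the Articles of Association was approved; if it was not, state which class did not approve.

Class I: 2/3 of 4548719 = 3032479.33, rounded up to 3032480; 3,032,480 required, 3,032,618 in favor — approved.
Class II: 3/5 of 2410873 = 1446523.80, rounded up to 1446524; 1,446,524 required, 1,446,844 in favor — approved.
Class III: a majority of 53482 is 26742; 26,742 required, 26,742 in favor — approved.

Approved — every class gave the required vote.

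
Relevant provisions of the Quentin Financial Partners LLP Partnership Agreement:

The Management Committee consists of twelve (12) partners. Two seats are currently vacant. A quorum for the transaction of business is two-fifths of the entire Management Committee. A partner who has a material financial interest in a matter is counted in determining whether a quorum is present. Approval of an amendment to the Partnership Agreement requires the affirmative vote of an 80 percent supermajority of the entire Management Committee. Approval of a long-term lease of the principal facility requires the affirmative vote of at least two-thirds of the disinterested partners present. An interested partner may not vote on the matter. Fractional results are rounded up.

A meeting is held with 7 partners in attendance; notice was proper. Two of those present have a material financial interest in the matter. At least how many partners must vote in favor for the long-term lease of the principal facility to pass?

The long-term lease of the principal facility requires two-thirds of the disinterested partners present (7 − 2 = 5).
2/3 of 5 = 3.33, rounded up to 4.

4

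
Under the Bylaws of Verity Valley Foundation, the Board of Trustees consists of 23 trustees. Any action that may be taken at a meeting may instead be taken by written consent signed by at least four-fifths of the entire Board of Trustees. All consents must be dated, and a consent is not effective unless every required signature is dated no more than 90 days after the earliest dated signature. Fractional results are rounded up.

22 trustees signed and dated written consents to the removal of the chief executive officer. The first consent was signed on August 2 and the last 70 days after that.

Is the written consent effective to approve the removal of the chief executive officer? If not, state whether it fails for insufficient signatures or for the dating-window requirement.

Signatures required: at least four-fifths of 23 — 4/5 of 23 = 18.40, rounded up to 19, so 19 needed; 22 signed. Sufficient.
Dating window: the latest signature is 70 days after the earliest; the limit is 90 days. Within the window.

Effective — both the signature and dating-window requirements are satisfied.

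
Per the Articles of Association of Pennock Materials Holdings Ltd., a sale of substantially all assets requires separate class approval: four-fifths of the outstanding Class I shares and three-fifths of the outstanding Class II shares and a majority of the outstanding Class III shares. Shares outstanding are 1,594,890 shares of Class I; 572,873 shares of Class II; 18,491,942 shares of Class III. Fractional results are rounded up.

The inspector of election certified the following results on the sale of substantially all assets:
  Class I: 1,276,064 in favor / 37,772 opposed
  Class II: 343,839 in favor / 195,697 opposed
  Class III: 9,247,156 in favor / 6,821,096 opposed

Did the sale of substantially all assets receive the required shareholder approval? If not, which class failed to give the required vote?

Class I: 4/5 of 1594890 = 1275912; 1,275,912 required, 1,276,064 in favor — approved.
Class II: 3/5 of 572873 = 343723.80, rounded up to 343724; 343,724 required, 343,839 in favor — approved.
Class III: a majority of 18491942 is 9245972; 9,245,972 required, 9,247,156 in favor — approved.

Approved — every class gave the required vote.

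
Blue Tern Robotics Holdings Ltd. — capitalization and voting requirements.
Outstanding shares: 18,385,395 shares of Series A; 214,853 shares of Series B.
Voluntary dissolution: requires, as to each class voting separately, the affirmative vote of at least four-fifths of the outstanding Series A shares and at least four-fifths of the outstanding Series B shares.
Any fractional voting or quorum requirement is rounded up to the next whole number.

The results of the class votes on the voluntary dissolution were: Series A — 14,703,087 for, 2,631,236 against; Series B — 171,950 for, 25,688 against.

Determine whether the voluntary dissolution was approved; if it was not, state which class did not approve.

Series A: 4/5 of 18385395 = 14708316; 14,708,316 required, 14,703,087 in favor — not approved.
Series B: 4/5 of 214853 = 171882.40, rounded up to 171883; 171,883 required, 171,950 in favor — approved.

Not approved — the Series A shares did not give the required vote.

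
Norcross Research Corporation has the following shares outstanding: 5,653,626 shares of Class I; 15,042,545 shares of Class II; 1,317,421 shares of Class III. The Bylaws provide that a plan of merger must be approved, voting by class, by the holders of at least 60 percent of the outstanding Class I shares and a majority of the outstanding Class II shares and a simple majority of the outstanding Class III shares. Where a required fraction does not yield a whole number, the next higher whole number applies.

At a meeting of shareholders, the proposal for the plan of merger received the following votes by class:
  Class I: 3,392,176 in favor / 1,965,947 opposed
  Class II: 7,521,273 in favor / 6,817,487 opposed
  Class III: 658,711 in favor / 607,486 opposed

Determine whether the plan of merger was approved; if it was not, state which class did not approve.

Class I: 3/5 of 5653626 = 3392175.60, rounded up to 3392176; 3,392,176 required, 3,392,176 in favor — approved.
Class II: a majority of 15042545 is 7521273; 7,521,273 required, 7,521,273 in favor — approved.
Class III: a majority of 1317421 is 658711; 658,711 required, 658,711 in favor — approved.

Approved — every class gave the required vote.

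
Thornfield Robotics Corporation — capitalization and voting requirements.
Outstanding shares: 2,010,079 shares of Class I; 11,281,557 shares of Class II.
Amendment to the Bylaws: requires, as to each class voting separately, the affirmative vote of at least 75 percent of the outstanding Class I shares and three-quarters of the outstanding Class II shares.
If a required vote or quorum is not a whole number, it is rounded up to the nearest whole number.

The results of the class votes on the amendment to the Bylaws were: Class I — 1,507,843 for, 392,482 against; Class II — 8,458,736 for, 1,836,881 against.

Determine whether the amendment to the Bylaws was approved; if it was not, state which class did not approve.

Class I: 3/4 of 2010079 = 1507559.25, rounded up to 1507560; 1,507,560 required, 1,507,843 in favor — approved.
Class II: 3/4 of 11281557 = 8461167.75, rounded up to 8461168; 8,461,168 required, 8,458,736 in favor — not approved.

Not approved — the Class II shares did not give the required vote.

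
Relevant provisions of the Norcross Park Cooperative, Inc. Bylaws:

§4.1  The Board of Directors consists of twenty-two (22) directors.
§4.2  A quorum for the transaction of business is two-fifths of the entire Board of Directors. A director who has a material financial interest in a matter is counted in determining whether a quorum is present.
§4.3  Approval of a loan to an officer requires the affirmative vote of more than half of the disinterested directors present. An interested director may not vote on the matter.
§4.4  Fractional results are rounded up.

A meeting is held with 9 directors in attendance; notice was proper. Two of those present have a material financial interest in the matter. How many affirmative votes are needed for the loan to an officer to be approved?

4

The loan to an officer requires a majority of the disinterested directors present (9 − 2 = 7).
A majority of 7 is 4.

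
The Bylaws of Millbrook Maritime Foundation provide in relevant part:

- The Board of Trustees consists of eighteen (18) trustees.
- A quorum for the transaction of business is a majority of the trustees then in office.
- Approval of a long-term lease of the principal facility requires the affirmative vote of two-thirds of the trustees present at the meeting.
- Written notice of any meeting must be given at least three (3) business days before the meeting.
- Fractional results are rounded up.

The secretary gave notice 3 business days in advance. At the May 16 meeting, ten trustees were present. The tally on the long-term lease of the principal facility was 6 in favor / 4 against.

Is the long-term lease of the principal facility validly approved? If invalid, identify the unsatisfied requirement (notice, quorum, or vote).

Invalid — vote requirement not satisfied.

Notice: 3 business days given; 3 required (3 ≥ 3). Satisfied.
Quorum: 10 present; quorum is 10. Satisfied.
Vote: the long-term lease of the principal facility requires two-thirds of the trustees present (10). 2/3 of 10 = 6.67, rounded up to 7, so 7 affirmative votes are needed; 6 voted in favor. Not satisfied.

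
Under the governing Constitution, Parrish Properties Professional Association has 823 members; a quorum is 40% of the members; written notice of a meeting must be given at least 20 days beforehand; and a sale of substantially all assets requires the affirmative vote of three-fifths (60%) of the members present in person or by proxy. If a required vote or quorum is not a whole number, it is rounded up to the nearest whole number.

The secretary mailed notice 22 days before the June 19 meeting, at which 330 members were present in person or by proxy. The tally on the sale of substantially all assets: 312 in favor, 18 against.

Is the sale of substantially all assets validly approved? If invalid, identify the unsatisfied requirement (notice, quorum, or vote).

Notice: 22 days given; 20 required. Satisfied.
Quorum: 40% of 823 = 329.20, rounded up to 330; 330 present. Satisfied.
Vote: requires three-fifths of those present (330); 3/5 of 330 = 198, so 198 needed; 312 in favor. Satisfied.

Valid — all requirements satisfied.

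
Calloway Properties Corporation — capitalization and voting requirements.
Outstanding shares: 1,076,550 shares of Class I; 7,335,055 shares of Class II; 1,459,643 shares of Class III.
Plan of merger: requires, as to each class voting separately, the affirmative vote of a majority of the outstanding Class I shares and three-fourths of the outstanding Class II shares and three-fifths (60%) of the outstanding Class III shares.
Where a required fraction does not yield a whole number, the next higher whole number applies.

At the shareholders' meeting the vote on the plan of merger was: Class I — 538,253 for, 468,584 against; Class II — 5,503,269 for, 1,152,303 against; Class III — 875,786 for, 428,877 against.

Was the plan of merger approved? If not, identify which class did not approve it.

Not approved — the Class I shares did not give the required vote.

Class I: a majority of 1076550 is 538276; 538,276 required, 538,253 in favor — not approved.
Class II: 3/4 of 7335055 = 5501291.25, rounded up to 5501292; 5,501,292 required, 5,503,269 in favor — approved.
Class III: 3/5 of 1459643 = 875785.80, rounded up to 875786; 875,786 required, 875,786 in favor — approved.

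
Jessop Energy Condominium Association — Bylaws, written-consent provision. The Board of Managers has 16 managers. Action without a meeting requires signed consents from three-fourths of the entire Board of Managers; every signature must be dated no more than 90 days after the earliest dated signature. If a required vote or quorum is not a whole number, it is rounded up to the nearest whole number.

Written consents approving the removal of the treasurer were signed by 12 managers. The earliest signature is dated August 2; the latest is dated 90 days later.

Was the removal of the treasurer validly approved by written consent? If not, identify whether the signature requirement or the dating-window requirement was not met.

Effective — both the signature and dating-window requirements are satisfied.

Signatures required: three-fourths of 16 — 3/4 of 16 = 12, so 12 needed; 12 signed. Sufficient.
Dating window: the latest signature is 90 days after the earliest; the limit is 90 days. Within the window.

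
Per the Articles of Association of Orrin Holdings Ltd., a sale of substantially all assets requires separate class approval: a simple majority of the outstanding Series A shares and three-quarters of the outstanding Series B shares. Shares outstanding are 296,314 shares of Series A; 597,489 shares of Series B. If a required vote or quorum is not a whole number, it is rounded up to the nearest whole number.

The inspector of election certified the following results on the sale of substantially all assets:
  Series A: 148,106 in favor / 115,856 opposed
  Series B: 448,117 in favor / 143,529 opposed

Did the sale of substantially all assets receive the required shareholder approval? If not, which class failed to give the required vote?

Not approved — the Series A shares did not give the required vote.

Series A: a majority of 296314 is 148158; 148,158 required, 148,106 in favor — not approved.
Series B: 3/4 of 597489 = 448116.75, rounded up to 448117; 448,117 required, 448,117 in favor — approved.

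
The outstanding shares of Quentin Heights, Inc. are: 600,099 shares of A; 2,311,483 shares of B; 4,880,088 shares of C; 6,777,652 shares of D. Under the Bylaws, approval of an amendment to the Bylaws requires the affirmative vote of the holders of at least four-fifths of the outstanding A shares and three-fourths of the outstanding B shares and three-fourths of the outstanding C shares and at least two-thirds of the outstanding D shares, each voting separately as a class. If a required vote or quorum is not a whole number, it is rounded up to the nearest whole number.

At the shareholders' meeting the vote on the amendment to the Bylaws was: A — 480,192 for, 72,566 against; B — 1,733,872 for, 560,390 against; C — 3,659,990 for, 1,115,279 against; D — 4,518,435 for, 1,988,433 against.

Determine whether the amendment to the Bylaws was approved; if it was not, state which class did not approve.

A: 4/5 of 600099 = 480079.20, rounded up to 480080; 480,080 required, 480,192 in favor — approved.
B: 3/4 of 2311483 = 1733612.25, rounded up to 1733613; 1,733,613 required, 1,733,872 in favor — approved.
C: 3/4 of 4880088 = 3660066; 3,660,066 required, 3,659,990 in favor — not approved.
D: 2/3 of 6777652 = 4518434.67, rounded up to 4518435; 4,518,435 required, 4,518,435 in favor — approved.

Not approved — the C shares did not give the required vote.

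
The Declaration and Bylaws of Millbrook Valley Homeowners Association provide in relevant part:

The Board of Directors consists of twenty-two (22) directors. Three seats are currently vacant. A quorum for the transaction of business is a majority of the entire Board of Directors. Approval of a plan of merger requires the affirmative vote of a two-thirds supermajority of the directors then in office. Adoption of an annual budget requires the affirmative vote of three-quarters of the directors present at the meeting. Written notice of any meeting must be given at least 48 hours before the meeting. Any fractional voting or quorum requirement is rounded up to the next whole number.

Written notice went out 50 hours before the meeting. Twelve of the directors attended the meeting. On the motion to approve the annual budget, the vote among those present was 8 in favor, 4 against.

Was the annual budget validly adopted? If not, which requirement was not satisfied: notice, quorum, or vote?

Notice: 50 hours given; 48 required (50 ≥ 48). Satisfied.
Quorum: 12 present; quorum is 12. Satisfied.
Vote: the annual budget requires three-fourths of the directors present (12). 3/4 of 12 = 9, so 9 affirmative votes are needed; 8 voted in favor. Not satisfied.

Invalid — vote requirement not satisfied.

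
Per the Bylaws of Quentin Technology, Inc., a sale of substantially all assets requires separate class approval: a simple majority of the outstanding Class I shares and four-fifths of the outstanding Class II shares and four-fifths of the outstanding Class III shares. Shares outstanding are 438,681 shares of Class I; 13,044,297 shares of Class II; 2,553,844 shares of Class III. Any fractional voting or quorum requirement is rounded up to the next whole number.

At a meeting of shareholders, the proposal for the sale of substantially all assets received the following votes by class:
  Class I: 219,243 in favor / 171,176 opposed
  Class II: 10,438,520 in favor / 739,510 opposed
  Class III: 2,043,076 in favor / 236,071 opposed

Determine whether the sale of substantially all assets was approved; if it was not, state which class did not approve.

Class I: a majority of 438681 is 219341; 219,341 required, 219,243 in favor — not approved.
Class II: 4/5 of 13044297 = 10435437.60, rounded up to 10435438; 10,435,438 required, 10,438,520 in favor — approved.
Class III: 4/5 of 2553844 = 2043075.20, rounded up to 2043076; 2,043,076 required, 2,043,076 in favor — approved.

Not approved — the Class I shares did not give the required vote.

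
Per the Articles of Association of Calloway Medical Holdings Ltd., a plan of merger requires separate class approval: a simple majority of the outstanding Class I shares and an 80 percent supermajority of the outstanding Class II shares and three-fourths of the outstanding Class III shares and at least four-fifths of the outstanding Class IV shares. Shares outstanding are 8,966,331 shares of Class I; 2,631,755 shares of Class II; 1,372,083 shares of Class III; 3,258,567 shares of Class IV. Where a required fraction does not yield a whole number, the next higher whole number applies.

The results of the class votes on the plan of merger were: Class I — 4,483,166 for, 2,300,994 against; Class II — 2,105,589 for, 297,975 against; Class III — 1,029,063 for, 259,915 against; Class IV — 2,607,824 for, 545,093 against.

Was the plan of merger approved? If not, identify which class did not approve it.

Class I: a majority of 8966331 is 4483166; 4,483,166 required, 4,483,166 in favor — approved.
Class II: 4/5 of 2631755 = 2105404; 2,105,404 required, 2,105,589 in favor — approved.
Class III: 3/4 of 1372083 = 1029062.25, rounded up to 1029063; 1,029,063 required, 1,029,063 in favor — approved.
Class IV: 4/5 of 3258567 = 2606853.60, rounded up to 2606854; 2,606,854 required, 2,607,824 in favor — approved.

Approved — every class gave the required vote.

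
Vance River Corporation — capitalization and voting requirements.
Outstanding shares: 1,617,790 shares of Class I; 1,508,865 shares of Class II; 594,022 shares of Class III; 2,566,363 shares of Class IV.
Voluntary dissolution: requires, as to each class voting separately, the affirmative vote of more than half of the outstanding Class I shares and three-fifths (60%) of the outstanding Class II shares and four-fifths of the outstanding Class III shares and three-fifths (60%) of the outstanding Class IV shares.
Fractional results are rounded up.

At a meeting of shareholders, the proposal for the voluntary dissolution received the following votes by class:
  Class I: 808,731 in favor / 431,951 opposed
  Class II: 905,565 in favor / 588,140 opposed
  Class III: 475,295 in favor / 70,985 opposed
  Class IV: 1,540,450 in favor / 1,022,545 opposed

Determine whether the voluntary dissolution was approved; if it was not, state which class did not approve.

Not approved — the Class I shares did not give the required vote.

Class I: a majority of 1617790 is 808896; 808,896 required, 808,731 in favor — not approved.
Class II: 3/5 of 1508865 = 905319; 905,319 required, 905,565 in favor — approved.
Class III: 4/5 of 594022 = 475217.60, rounded up to 475218; 475,218 required, 475,295 in favor — approved.
Class IV: 3/5 of 2566363 = 1539817.80, rounded up to 1539818; 1,539,818 required, 1,540,450 in favor — approved.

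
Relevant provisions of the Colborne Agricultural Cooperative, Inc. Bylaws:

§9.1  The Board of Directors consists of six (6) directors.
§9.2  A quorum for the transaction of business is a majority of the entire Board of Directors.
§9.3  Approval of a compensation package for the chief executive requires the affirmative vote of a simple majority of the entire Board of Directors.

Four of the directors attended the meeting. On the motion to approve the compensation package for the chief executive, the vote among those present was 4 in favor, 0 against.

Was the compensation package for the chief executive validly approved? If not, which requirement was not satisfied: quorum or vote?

Valid — all requirements satisfied.

Quorum: 4 present; quorum is 4. Satisfied.
Vote: the compensation package for the chief executive requires a majority of the entire Board of Directors (6). A majority of 6 is 4, so 4 affirmative votes are needed; 4 voted in favor. Satisfied.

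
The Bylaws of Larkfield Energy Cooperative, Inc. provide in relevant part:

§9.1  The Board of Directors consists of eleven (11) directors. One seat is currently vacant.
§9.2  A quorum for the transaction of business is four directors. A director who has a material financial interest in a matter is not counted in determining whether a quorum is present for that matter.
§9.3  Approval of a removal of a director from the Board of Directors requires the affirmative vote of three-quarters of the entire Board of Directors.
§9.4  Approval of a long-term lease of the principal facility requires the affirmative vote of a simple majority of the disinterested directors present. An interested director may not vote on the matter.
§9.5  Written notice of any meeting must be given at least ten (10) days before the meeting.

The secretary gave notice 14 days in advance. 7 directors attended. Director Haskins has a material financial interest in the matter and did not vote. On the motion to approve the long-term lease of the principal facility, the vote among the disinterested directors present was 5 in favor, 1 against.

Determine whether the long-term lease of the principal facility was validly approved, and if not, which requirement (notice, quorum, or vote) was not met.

Notice: 14 days given; 10 required (14 ≥ 10). Satisfied.
Quorum: 7 present, but the 1 interested director does not count, leaving 6. Quorum is 4. Satisfied.
Vote: the long-term lease of the principal facility requires a majority of the disinterested directors present (7 − 1 = 6). A majority of 6 is 4, so 4 affirmative votes are needed; 5 voted in favor. Satisfied.

Valid — all requirements satisfied.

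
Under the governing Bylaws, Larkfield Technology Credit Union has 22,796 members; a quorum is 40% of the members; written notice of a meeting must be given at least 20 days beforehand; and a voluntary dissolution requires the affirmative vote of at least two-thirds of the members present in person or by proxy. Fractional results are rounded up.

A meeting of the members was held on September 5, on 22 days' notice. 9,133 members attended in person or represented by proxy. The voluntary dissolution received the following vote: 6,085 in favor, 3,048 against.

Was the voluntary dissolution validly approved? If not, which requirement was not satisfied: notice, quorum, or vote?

Invalid — vote requirement not satisfied.

Notice: 22 days given; 20 required. Satisfied.
Quorum: 40% of 22,796 = 9,118.40, rounded up to 9,119; 9,133 present. Satisfied.
Vote: requires two-thirds of those present (9,133); 2/3 of 9133 = 6088.67, rounded up to 6089, so 6,089 needed; 6,085 in favor. Not satisfied.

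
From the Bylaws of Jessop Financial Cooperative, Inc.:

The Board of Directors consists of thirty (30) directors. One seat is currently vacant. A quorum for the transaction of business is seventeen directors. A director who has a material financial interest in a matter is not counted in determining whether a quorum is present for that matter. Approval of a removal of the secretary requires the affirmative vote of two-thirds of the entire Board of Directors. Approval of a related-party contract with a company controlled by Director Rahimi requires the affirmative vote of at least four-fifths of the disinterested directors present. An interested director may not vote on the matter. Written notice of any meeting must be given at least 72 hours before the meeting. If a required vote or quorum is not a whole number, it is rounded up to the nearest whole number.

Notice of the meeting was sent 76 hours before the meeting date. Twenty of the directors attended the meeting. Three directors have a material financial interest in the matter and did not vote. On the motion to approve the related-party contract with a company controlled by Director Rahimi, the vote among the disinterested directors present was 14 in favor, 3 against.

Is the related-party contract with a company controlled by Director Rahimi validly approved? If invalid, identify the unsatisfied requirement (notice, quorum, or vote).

Valid — all requirements satisfied.

Notice: 76 hours given; 72 required (76 ≥ 72). Satisfied.
Quorum: 20 present, but the 3 interested directors do not count, leaving 17. Quorum is 17. Satisfied.
Vote: the related-party contract with a company controlled by Director Rahimi requires four-fifths of the disinterested directors present (20 − 3 = 17). 4/5 of 17 = 13.60, rounded up to 14, so 14 affirmative votes are needed; 14 voted in favor. Satisfied.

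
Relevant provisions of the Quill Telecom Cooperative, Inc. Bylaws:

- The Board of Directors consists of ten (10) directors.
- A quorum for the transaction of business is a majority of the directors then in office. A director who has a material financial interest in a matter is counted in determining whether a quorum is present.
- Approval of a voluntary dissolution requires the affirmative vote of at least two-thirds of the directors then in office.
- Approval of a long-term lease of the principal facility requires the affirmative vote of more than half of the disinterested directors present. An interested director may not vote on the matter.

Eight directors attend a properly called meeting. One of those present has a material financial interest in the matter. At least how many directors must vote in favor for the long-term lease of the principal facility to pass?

The long-term lease of the principal facility requires a majority of the disinterested directors present (8 − 1 = 7).
A majority of 7 is 4.

4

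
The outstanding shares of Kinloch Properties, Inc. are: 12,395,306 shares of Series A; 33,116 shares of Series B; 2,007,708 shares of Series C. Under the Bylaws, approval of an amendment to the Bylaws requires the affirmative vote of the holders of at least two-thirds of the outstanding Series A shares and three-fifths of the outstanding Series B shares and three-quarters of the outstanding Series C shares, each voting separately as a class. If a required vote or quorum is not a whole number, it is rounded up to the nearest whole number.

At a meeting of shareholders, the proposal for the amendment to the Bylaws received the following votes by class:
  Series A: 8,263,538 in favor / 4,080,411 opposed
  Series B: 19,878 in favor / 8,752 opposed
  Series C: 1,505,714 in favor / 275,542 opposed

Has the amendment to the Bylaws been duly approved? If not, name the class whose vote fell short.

Series A: 2/3 of 12395306 = 8263537.33, rounded up to 8263538; 8,263,538 required, 8,263,538 in favor — approved.
Series B: 3/5 of 33116 = 19869.60, rounded up to 19870; 19,870 required, 19,878 in favor — approved.
Series C: 3/4 of 2007708 = 1505781; 1,505,781 required, 1,505,714 in favor — not approved.

Not approved — the Series C shares did not give the required vote.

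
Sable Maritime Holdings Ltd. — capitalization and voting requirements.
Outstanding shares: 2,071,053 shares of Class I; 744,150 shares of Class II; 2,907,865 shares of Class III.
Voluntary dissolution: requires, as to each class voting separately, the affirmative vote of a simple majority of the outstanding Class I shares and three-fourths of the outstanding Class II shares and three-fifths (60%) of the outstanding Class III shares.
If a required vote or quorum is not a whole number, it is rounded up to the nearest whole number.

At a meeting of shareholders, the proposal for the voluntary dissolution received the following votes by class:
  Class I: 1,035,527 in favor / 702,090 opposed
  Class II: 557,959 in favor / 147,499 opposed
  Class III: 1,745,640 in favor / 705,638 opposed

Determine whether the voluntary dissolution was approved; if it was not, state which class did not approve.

Not approved — the Class II shares did not give the required vote.

Class I: a majority of 2071053 is 1035527; 1,035,527 required, 1,035,527 in favor — approved.
Class II: 3/4 of 744150 = 558112.50, rounded up to 558113; 558,113 required, 557,959 in favor — not approved.
Class III: 3/5 of 2907865 = 1744719; 1,744,719 required, 1,745,640 in favor — approved.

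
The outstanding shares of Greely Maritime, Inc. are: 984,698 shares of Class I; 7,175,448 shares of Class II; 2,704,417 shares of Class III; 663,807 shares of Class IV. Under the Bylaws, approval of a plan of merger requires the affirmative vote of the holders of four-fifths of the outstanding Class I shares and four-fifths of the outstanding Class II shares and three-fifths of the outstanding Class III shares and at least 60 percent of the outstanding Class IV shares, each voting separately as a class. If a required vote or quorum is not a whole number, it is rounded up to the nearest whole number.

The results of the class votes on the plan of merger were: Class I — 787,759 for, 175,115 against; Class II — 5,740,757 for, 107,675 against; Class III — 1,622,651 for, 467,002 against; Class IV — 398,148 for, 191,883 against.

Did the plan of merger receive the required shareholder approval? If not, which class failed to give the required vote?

Class I: 4/5 of 984698 = 787758.40, rounded up to 787759; 787,759 required, 787,759 in favor — approved.
Class II: 4/5 of 7175448 = 5740358.40, rounded up to 5740359; 5,740,359 required, 5,740,757 in favor — approved.
Class III: 3/5 of 2704417 = 1622650.20, rounded up to 1622651; 1,622,651 required, 1,622,651 in favor — approved.
Class IV: 3/5 of 663807 = 398284.20, rounded up to 398285; 398,285 required, 398,148 in favor — not approved.

Not approved — the Class IV shares did not give the required vote.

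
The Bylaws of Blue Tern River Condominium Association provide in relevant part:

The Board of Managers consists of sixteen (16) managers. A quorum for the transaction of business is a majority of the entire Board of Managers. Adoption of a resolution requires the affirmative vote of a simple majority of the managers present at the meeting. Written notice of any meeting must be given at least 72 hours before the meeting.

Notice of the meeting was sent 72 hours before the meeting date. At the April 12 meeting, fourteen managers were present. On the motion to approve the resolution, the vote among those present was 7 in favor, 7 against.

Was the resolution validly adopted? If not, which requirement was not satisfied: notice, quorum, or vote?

Invalid — vote requirement not satisfied.

Notice: 72 hours given; 72 required (72 ≥ 72). Satisfied.
Quorum: 14 present; quorum is 9. Satisfied.
Vote: the resolution requires a majority of the managers present (14). A majority of 14 is 8, so 8 affirmative votes are needed; 7 voted in favor. Not satisfied.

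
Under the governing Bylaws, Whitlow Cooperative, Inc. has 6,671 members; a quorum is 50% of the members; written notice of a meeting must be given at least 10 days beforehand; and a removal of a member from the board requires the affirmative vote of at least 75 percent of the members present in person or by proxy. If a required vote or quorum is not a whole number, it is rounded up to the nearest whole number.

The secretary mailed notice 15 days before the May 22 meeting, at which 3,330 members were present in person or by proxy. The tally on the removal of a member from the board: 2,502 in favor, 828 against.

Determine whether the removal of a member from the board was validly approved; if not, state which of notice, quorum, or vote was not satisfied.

Invalid — quorum requirement not satisfied.

Notice: 15 days given; 10 required. Satisfied.
Quorum: 50% of 6,671 = 3,335.50, rounded up to 3,336; 3,330 present. Not satisfied.
Vote: requires three-fourths of those present (3,330); 3/4 of 3330 = 2497.50, rounded up to 2498, so 2,498 needed; 2,502 in favor. Satisfied.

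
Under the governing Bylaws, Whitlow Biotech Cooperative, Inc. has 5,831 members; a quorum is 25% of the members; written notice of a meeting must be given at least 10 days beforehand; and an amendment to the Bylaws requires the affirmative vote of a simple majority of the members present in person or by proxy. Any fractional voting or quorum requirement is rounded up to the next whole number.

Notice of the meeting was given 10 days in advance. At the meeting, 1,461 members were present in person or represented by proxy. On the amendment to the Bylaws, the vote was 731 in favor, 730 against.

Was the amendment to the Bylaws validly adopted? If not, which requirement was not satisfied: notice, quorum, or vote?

Notice: 10 days given; 10 required. Satisfied.
Quorum: 25% of 5,831 = 1,457.75, rounded up to 1,458; 1,461 present. Satisfied.
Vote: requires a majority of those present (1,461); a majority of 1461 is 731, so 731 needed; 731 in favor. Satisfied.

Valid — all requirements satisfied.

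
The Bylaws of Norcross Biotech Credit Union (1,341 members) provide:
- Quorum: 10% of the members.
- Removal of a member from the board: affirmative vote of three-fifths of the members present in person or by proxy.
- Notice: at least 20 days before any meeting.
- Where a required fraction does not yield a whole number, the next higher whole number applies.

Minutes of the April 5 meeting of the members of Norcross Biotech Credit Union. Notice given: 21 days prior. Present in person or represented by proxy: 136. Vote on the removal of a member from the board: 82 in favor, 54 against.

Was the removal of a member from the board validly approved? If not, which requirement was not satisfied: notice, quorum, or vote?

Valid — all requirements satisfied.

Notice: 21 days given; 20 required. Satisfied.
Quorum: 10% of 1,341 = 134.10, rounded up to 135; 136 present. Satisfied.
Vote: requires three-fifths of those present (136); 3/5 of 136 = 81.60, rounded up to 82, so 82 needed; 82 in favor. Satisfied.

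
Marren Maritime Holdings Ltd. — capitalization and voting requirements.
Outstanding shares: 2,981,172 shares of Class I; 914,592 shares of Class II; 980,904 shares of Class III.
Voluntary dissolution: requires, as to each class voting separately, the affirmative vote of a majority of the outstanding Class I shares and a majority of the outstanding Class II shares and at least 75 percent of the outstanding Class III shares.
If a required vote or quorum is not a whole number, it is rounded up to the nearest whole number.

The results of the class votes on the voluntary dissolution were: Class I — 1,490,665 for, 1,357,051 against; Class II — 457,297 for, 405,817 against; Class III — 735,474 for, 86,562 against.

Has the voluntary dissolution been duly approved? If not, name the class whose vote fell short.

Not approved — the Class III shares did not give the required vote.

Class I: a majority of 2981172 is 1490587; 1,490,587 required, 1,490,665 in favor — approved.
Class II: a majority of 914592 is 457297; 457,297 required, 457,297 in favor — approved.
Class III: 3/4 of 980904 = 735678; 735,678 required, 735,474 in favor — not approved.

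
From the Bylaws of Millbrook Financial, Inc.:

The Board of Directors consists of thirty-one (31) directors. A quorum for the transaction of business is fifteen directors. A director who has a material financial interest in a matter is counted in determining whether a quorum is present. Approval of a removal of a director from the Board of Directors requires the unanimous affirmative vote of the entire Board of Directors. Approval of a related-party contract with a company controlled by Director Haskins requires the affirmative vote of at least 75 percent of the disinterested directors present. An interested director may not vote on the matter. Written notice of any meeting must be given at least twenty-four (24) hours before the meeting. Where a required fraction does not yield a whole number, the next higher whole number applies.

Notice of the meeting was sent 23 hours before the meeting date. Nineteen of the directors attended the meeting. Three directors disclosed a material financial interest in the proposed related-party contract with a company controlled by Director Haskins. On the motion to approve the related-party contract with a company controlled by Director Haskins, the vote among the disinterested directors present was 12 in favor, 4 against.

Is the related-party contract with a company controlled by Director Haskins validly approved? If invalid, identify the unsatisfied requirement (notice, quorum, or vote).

Invalid — notice requirement not satisfied.

Notice: 23 hours given; 24 required (23 < 24). Not satisfied.
Quorum: 19 present (interested directors count toward quorum); quorum is 15. Satisfied.
Vote: the related-party contract with a company controlled by Director Haskins requires three-fourths of the disinterested directors present (19 − 3 = 16). 3/4 of 16 = 12, so 12 affirmative votes are needed; 12 voted in favor. Satisfied.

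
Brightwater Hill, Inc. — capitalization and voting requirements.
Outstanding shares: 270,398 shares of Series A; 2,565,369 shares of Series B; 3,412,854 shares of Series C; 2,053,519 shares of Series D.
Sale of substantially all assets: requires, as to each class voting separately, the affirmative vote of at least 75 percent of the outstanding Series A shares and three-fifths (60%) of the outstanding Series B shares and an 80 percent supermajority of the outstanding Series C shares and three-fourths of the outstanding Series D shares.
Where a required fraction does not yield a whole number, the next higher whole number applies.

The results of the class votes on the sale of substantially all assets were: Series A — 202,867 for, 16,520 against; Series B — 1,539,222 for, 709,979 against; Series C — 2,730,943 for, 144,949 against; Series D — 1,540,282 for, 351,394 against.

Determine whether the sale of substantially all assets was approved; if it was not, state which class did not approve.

Approved — every class gave the required vote.

Series A: 3/4 of 270398 = 202798.50, rounded up to 202799; 202,799 required, 202,867 in favor — approved.
Series B: 3/5 of 2565369 = 1539221.40, rounded up to 1539222; 1,539,222 required, 1,539,222 in favor — approved.
Series C: 4/5 of 3412854 = 2730283.20, rounded up to 2730284; 2,730,284 required, 2,730,943 in favor — approved.
Series D: 3/4 of 2053519 = 1540139.25, rounded up to 1540140; 1,540,140 required, 1,540,282 in favor — approved.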